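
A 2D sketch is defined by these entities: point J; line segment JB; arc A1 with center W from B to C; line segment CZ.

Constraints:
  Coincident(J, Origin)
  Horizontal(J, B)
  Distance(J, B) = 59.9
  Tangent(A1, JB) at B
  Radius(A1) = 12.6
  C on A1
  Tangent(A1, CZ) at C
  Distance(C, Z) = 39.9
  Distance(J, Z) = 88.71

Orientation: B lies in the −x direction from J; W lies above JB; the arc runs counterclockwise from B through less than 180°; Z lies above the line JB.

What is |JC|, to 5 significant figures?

53.074

Checks: J = (0.00, 0.00) ✓; |WC| = 12.60 ✓; ∠(WC, CZ) = 90.00° ✓; |CZ| = 39.90 ✓; |JZ| = 88.71 ✓.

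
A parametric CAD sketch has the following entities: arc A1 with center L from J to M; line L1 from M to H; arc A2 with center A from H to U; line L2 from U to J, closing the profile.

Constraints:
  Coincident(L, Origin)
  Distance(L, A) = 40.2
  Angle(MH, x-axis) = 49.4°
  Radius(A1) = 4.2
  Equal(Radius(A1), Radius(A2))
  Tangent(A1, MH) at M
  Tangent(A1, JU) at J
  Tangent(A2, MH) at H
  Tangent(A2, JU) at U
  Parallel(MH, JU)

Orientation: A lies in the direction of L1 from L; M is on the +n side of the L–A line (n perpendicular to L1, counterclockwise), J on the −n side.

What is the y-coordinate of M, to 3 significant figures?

2.73

The slot axis is L1's direction at 49.4°, so u = (cos 49.4°, sin 49.4°) = (0.651, 0.759) and n = (−sin 49.4°, cos 49.4°) = (-0.759, 0.651). L is at the origin and A lies 40.2 along u from L, so A = 40.2·u = (26.2, 30.5). Tangency of A1 to both parallel lines with radius 4.2 puts M and J at L ± 4.2·n: M = (-3.19, 2.73), J = (3.19, -2.73). So M.y = 2.73.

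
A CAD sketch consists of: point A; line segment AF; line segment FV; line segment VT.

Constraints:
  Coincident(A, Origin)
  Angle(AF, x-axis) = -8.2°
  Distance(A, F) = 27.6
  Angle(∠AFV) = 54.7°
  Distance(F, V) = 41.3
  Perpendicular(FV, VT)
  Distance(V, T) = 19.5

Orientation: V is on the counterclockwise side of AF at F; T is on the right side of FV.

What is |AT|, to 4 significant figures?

49.08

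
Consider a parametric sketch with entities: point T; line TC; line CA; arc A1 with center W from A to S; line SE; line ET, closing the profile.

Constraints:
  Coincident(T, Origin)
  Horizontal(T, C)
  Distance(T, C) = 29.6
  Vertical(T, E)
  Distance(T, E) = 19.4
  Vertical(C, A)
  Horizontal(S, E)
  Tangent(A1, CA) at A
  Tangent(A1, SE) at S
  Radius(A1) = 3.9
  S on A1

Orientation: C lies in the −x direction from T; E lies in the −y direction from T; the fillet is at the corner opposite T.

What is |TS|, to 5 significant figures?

32.200

T is at the origin; TC is horizontal with |TC| = 29.6 and C on the −x side, so C = (-29.600, 0.0000). TE is vertical with |TE| = 19.4 and E on the −y side, so E = (0.0000, -19.400). The virtual corner opposite T is at (-29.600, -19.400). A1 meets CA tangentially, so WA is at right angles to CA and the tangent condition forces WS to be normal to SE, with radius 3.9, so the center W sits 3.9 in from both sides at W = (-25.700, -15.500). That places the tangent points at A = (-29.600, -15.500) on CA and S = (-25.700, -19.400) on SE. Then |TS| = |S − T| = 32.200.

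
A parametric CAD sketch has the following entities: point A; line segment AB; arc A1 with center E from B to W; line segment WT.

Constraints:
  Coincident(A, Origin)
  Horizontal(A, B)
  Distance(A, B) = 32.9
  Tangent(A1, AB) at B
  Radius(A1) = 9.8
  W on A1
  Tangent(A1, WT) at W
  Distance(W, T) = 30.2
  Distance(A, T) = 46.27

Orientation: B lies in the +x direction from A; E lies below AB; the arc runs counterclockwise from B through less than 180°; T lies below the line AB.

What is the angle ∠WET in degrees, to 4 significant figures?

72.02°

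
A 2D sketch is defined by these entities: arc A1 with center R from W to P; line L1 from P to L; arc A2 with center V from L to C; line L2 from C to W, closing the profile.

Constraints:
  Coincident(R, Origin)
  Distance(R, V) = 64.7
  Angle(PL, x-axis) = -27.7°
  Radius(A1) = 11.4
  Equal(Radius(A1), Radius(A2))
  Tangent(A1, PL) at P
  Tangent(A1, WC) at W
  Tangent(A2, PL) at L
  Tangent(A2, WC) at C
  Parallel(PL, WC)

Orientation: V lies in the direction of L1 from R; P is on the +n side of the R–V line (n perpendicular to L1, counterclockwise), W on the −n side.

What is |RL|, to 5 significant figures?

65.697

The slot axis is L1's direction at -27.7°, so u = (cos -27.7°, sin -27.7°) = (0.88539, -0.46484) and n = (−sin -27.7°, cos -27.7°) = (0.46484, 0.88539). R is at the origin and V lies 64.7 along u from R, so V = 64.7·u = (57.285, -30.075). Tangency of A1 to both parallel lines with radius 11.4 puts P and W at R ± 11.4·n: P = (5.2992, 10.093), W = (-5.2992, -10.093). Equal radii place L and C the same way about V: L = V + 11.4·n = (62.584, -19.982), C = V − 11.4·n = (51.986, -40.169). Then |RL| = |L − R| = 65.697.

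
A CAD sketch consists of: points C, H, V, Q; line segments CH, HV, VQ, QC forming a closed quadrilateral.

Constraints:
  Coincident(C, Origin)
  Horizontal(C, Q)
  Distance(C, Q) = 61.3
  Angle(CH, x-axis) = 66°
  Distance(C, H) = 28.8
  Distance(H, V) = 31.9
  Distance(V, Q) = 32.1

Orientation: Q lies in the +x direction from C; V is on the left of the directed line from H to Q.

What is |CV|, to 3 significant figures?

51.2

C is at the origin; CQ is horizontal with |CQ| = 61.3 and Q in +x, so Q = (61.3, 0). CH runs at 66.0° with |CH| = 28.8, so H = (11.7, 26.3). V is determined by |HV| = 31.9 and |VQ| = 32.1 together: it lies at the intersection of circle(H, 31.9) and circle(Q, 32.1). With |HQ| = 56.1, the foot of the radical line on HQ is 28.0 from H and the perpendicular offset is √(31.9² − 28.0²) = 15.4. Taking the left-of-HQ solution: V = (43.6, 26.8).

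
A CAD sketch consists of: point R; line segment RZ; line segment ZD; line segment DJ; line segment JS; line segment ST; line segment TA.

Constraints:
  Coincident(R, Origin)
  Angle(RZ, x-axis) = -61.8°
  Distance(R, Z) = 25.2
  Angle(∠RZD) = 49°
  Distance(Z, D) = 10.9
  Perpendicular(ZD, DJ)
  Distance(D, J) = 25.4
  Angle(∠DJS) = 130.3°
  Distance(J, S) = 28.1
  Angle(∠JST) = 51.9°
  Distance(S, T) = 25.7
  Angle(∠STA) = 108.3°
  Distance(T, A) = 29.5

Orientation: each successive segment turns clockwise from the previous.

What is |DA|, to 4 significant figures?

9.186

R is at the origin; RZ runs at -61.8° with length 25.2, so Z = (11.91, -22.21). ∠RZD = 49.0° gives ZD at 167.2° from the x-axis; with |ZD| = 10.9, D = (1.279, -19.79). ZD ⟂ DJ, so DJ runs at 77.20°; with |DJ| = 25.4, J = (6.906, 4.975). ∠DJS = 130.3° gives JS at 27.50° from the x-axis; with |JS| = 28.1, S = (31.83, 17.95). ∠JST = 51.9° gives ST at -100.6° from the x-axis; with |ST| = 25.7, T = (27.10, -7.311). ∠STA = 108.3° gives TA at -172.3° from the x-axis; with |TA| = 29.5, A = (-2.130, -11.26). Then |DA| = |A − D| = 9.186.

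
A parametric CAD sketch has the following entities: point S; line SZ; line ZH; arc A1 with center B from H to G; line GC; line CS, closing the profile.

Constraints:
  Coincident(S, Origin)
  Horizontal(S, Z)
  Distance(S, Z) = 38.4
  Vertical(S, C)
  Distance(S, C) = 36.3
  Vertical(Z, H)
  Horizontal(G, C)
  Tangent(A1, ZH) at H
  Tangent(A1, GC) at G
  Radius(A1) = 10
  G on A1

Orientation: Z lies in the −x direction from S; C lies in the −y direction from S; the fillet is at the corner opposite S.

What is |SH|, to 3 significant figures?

46.5

The virtual corner opposite S is at (-38.4, -36.3). Since A1 is tangent to ZH there, BH ⟂ ZH and the tangent condition forces BG to be normal to GC, with radius 10.0, so the center B sits 10.0 in from both sides at B = (-28.4, -26.3). That places the tangent points at H = (-38.4, -26.3) on ZH and G = (-28.4, -36.3) on GC. Then |SH| = |H − S| = 46.5.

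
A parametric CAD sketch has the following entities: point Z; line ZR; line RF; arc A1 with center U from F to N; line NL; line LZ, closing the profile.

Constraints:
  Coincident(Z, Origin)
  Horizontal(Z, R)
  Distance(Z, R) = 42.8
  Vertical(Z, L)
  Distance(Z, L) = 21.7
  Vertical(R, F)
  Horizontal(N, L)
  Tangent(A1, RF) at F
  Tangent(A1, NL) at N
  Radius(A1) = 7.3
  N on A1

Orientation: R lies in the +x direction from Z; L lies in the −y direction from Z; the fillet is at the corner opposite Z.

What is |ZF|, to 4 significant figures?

45.16

Z is at the origin; ZR is horizontal with |ZR| = 42.8 and R on the +x side, so R = (42.80, 0.000). ZL is vertical with |ZL| = 21.7 and L on the −y side, so L = (0.000, -21.70). The virtual corner opposite Z is at (42.80, -21.70). Since A1 is tangent to RF there, UF ⟂ RF and the tangent condition forces UN to be normal to NL, with radius 7.3, so the center U sits 7.3 in from both sides at U = (35.50, -14.40). That places the tangent points at F = (42.80, -14.40) on RF and N = (35.50, -21.70) on NL. Then |ZF| = |F − Z| = 45.16.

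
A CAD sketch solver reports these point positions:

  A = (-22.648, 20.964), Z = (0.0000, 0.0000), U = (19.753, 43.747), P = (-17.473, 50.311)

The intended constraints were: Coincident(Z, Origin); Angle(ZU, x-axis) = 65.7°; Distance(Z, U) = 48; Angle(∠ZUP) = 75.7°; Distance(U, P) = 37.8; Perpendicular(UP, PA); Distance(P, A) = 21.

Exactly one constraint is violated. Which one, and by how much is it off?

Distance(P, A) = 21 — off by 8.80.

Z = (0.00, 0.00) ✓; ZU at 65.70° ✓; |ZU| = 48.00 ✓; ∠ZUP = 75.70° ✓; |UP| = 37.80 ✓; ∠(UP, PA) = 90.00° ✓; |PA| = 29.80 ✗.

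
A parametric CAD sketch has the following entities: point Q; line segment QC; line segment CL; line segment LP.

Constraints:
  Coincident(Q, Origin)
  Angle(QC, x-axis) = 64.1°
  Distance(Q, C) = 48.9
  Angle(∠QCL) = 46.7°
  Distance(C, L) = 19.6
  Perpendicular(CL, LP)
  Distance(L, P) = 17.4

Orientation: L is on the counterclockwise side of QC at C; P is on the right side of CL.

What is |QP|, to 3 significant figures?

54.8

Q is at the origin; QC runs at 64.1° with length 48.9, so C = 48.9·(cos 64.1°, sin 64.1°) = (21.4, 44.0). ∠QCL = 46.7°, so CL runs at 64.1° + (180° − 46.7°) = 197° from the x-axis; with |CL| = 19.6, L = C + 19.6·(cos 197°, sin 197°) = (2.66, 38.1). CL ⟂ LP; with |LP| = 17.4 on the right of CL, P = L + 17.4·(-0.299, 0.954) = (-2.55, 54.7). Then |QP| = |P − Q| = 54.8.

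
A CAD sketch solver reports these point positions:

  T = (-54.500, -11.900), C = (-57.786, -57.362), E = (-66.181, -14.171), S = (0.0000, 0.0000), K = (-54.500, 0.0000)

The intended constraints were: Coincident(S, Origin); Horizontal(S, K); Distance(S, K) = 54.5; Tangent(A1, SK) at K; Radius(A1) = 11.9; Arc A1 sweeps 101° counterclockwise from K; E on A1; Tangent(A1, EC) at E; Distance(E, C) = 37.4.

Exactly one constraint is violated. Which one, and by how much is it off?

Distance(E, C) = 37.4 — off by 6.60.

S = (0.00, 0.00) ✓; S.y = 0.00, K.y = 0.00 ✓; |SK| = 54.50 ✓; ∠(TK, KS) = 90.00° ✓; |TK| = 11.90 ✓; bearing(T→E) − bearing(T→K) = 101.0° ✓; |TE| = 11.90 ✓; ∠(TE, EC) = 90.00° ✓; |EC| = 44.00 ✗.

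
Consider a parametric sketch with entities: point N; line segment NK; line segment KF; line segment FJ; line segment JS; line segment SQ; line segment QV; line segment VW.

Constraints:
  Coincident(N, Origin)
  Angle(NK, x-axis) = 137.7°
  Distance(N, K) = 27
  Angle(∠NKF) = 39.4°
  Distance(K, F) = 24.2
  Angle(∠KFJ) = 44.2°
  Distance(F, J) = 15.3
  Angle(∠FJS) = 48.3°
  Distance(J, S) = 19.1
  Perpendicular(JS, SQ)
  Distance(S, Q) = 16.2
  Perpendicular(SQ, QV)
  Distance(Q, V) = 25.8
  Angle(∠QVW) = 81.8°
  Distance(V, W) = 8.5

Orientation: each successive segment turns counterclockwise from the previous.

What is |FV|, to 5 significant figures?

17.541

JS ⟂ SQ, so SQ runs at -84.200°; with |SQ| = 16.2, Q = (-24.870, -11.429). SQ ⟂ QV, so QV runs at 5.8000°; with |QV| = 25.8, V = (0.79769, -8.8215). Then |FV| = |V − F| = 17.541.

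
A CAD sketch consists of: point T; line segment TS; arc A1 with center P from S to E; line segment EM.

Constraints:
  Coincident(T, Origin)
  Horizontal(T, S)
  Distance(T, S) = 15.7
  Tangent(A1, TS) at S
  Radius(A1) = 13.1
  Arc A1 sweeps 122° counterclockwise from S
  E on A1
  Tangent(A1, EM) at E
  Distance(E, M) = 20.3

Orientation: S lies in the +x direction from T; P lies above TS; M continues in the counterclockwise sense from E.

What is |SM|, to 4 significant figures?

37.26

T is at the origin; TS is horizontal with |TS| = 15.7 and S on the +x side, so S = (15.70, 0.000). The tangent condition forces PS to be normal to TS, so P = S + (0, 13.1) = (15.70, 13.10). On A1, S sits at bearing -90° from P; a 122° counterclockwise sweep puts E at bearing 32°, so E = P + 13.1·(cos 32°, sin 32°) = (26.81, 20.04). Tangency of A1 to EM means the radius PE is perpendicular to EM, so EM runs along (−sin 32°, cos 32°); with |EM| = 20.3, M = (16.05, 37.26). Then |SM| = |M − S| = 37.26.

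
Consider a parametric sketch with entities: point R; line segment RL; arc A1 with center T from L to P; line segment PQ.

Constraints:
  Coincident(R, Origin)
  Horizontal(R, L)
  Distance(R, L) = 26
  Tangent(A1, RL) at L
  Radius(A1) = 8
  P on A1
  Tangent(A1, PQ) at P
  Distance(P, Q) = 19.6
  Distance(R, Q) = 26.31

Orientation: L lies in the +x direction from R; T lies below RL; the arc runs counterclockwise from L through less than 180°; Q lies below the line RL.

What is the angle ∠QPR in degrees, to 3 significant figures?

85.3°

R is at the origin; R and L share the same y with |RL| = 26.0 and L on the +x side, so L = (26.0, 0.00). Tangency of A1 to RL means the radius TL is perpendicular to RL, so T = L + (0, -8) = (26.0, -8.00). Since TP ⟂ PQ (tangency), |TQ| = √(8.0² + 19.6²) = 21.2 regardless of where P sits on A1. So Q lies on both circle(R, 26.31) and circle(T, 21.2); the below-RL intersection is Q = (11.7, -23.6). P is the foot of the tangent from Q: P = (18.5, -5.21).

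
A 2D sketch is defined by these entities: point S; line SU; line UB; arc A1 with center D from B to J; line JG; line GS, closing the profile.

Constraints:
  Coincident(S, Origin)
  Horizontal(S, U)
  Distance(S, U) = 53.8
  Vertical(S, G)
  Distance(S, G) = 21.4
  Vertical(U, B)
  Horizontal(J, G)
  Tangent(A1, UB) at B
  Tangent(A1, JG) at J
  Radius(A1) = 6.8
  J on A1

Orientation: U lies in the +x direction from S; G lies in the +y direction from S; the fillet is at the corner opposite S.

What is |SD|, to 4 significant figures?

49.22

SG is vertical with |SG| = 21.4 and G on the +y side, so G = (0.000, 21.40). The virtual corner opposite S is at (53.80, 21.40). The tangent condition forces DB to be normal to UB and since A1 is tangent to JG there, DJ ⟂ JG, with radius 6.8, so the center D sits 6.8 in from both sides at D = (47.00, 14.60). Then |SD| = |D − S| = 49.22.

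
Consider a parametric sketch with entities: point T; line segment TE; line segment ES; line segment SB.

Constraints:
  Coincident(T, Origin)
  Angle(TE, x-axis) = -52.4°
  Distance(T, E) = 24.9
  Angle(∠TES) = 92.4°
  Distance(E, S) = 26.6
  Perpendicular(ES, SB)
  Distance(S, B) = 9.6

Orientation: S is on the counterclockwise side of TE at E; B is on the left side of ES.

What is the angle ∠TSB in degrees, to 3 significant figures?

48.0°

∠TES = 92.4°, so ES runs at -52.4° + (180° − 92.4°) = 35.2° from the x-axis; with |ES| = 26.6, S = E + 26.6·(cos 35.2°, sin 35.2°) = (36.9, -4.39). ES ⟂ SB; with |SB| = 9.6 on the left of ES, B = S + 9.6·(-0.576, 0.817) = (31.4, 3.45). Then cos ∠TSB = ST·SB / (|ST||SB|), giving 48.0°.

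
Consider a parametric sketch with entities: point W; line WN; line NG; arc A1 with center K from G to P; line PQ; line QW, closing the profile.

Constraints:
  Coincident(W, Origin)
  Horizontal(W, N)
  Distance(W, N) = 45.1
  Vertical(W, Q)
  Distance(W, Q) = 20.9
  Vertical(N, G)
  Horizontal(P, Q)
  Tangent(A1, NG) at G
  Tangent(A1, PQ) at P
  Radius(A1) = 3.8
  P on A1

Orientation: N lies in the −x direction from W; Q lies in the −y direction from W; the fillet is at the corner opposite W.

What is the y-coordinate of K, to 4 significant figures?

-17.10

W and Q share the same x with |WQ| = 20.9 and Q on the −y side, so Q = (0.000, -20.90). The virtual corner opposite W is at (-45.10, -20.90). The tangent condition forces KG to be normal to NG and since A1 is tangent to PQ there, KP ⟂ PQ, with radius 3.8, so the center K sits 3.8 in from both sides at K = (-41.30, -17.10). So K.y = -17.10.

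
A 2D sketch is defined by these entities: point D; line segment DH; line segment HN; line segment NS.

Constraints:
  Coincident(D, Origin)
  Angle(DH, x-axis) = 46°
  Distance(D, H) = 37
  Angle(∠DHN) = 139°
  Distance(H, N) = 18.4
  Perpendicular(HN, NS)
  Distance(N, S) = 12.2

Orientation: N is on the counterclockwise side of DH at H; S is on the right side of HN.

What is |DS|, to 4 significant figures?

58.96

∠DHN = 139.0°, so HN runs at 46.0° + (180° − 139.0°) = 87.00° from the x-axis; with |HN| = 18.4, N = H + 18.4·(cos 87.00°, sin 87.00°) = (26.67, 44.99). HN ⟂ NS; with |NS| = 12.2 on the right of HN, S = N + 12.2·(0.9986, -0.05234) = (38.85, 44.35). Then |DS| = |S − D| = 58.96.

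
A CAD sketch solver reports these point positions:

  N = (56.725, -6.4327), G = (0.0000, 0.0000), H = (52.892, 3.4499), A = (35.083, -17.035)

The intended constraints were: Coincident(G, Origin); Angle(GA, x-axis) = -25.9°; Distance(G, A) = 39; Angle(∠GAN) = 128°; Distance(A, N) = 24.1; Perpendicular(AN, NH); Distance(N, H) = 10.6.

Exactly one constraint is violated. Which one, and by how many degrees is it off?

Perpendicular(AN, NH) — off by 4.90°.

G = (0.00, 0.00) ✓; GA at -25.90° ✓; |GA| = 39.00 ✓; ∠GAN = 128.0° ✓; |AN| = 24.10 ✓; ∠(AN, NH) = 85.10° ✗; |NH| = 10.60 ✓.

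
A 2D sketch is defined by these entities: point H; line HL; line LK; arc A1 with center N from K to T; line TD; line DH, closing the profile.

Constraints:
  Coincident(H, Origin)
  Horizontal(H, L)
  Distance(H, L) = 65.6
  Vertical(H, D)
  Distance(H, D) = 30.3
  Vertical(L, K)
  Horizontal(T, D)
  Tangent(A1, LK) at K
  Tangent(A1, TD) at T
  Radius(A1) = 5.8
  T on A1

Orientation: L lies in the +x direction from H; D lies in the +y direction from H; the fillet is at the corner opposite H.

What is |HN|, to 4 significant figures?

64.62

H is at the origin; HL is horizontal with |HL| = 65.6 and L on the +x side, so L = (65.60, 0.000). H and D share the same x with |HD| = 30.3 and D on the +y side, so D = (0.000, 30.30). The virtual corner opposite H is at (65.60, 30.30). Since A1 is tangent to LK there, NK ⟂ LK and tangency of A1 to TD means the radius NT is perpendicular to TD, with radius 5.8, so the center N sits 5.8 in from both sides at N = (59.80, 24.50). Then |HN| = |N − H| = 64.62.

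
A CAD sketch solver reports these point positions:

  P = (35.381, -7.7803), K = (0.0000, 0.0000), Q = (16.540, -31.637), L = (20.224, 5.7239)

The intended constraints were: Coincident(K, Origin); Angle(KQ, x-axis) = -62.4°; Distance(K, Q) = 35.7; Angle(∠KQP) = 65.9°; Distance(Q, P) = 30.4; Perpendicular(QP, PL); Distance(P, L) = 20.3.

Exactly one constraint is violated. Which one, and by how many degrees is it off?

Perpendicular(QP, PL) — off by 3.40°.

K = (0.00, 0.00) ✓; KQ at -62.40° ✓; |KQ| = 35.70 ✓; ∠KQP = 65.90° ✓; |QP| = 30.40 ✓; ∠(QP, PL) = 86.60° ✗; |PL| = 20.30 ✓.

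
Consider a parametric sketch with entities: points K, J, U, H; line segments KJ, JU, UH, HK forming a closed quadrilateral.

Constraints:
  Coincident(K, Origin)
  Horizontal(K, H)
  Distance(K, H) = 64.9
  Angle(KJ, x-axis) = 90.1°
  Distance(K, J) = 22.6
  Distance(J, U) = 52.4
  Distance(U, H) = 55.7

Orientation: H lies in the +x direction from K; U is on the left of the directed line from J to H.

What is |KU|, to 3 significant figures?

67.5

Checks: |JU| = 52.40 ✓; |UH| = 55.70 ✓.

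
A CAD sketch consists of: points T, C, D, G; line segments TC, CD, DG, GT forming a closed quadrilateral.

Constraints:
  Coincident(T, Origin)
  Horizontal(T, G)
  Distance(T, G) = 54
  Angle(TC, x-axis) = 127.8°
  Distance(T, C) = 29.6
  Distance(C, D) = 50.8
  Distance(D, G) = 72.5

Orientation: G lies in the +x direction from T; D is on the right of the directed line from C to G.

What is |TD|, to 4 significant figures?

30.22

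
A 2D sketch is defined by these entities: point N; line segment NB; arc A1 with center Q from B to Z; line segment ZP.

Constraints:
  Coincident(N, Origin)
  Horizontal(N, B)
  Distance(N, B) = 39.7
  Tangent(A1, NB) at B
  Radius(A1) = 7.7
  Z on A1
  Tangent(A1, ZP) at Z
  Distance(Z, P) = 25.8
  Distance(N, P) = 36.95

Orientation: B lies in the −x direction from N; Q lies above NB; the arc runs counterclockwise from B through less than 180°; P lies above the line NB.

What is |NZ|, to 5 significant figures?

32.901

N is at the origin; NB is horizontal with |NB| = 39.7 and B on the −x side, so B = (-39.700, 0.0000). Tangency of A1 to NB means the radius QB is perpendicular to NB, so Q = B + (0, 7.7) = (-39.700, 7.7000). Since QZ ⟂ ZP (tangency), |QP| = √(7.7² + 25.8²) = 26.925 regardless of where Z sits on A1. So P lies on both circle(N, 36.95) and circle(Q, 26.925); the above-NB intersection is P = (-23.063, 28.869). Z is the foot of the tangent from P: Z = (-32.538, 4.8720).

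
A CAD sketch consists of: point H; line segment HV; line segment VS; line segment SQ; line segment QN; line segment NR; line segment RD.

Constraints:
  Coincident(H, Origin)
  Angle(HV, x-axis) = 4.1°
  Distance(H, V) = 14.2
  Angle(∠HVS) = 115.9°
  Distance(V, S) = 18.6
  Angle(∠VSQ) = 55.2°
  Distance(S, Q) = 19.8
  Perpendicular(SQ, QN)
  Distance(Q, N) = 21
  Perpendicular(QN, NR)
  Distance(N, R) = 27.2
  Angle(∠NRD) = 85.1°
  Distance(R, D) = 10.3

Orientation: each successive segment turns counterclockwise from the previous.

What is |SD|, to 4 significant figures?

12.56

H is at the origin; HV runs at 4.1° with length 14.2, so V = (14.16, 1.015). ∠HVS = 115.9° gives VS at 68.20° from the x-axis; with |VS| = 18.6, S = (21.07, 18.29). ∠VSQ = 55.2° gives SQ at -167.0° from the x-axis; with |SQ| = 19.8, Q = (1.779, 13.83). SQ ⟂ QN, so QN runs at -77.00°; with |QN| = 21.0, N = (6.503, -6.631). QN is perpendicular to NR, so NR runs at 13.00°; with |NR| = 27.2, R = (33.01, -0.5120). ∠NRD = 85.1° gives RD at 107.9° from the x-axis; with |RD| = 10.3, D = (29.84, 9.289). Then |SD| = |D − S| = 12.56.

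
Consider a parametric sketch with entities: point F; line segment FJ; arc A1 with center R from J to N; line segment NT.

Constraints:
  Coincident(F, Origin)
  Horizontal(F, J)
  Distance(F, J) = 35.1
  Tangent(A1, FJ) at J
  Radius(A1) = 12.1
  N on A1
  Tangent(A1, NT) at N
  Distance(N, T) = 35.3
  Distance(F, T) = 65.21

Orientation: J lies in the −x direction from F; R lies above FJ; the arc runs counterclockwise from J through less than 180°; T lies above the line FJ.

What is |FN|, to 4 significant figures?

31.02

F is at the origin; F and J share the same y with |FJ| = 35.1 and J on the −x side, so J = (-35.10, 0.000). Tangency of A1 to FJ means the radius RJ is perpendicular to FJ, so R = J + (0, 12.1) = (-35.10, 12.10). Since RN ⟂ NT (tangency), |RT| = √(12.1² + 35.3²) = 37.32 regardless of where N sits on A1. So T lies on both circle(F, 65.21) and circle(R, 37.32); the above-FJ intersection is T = (-43.68, 48.42). N is the foot of the tangent from T: N = (-24.86, 18.55).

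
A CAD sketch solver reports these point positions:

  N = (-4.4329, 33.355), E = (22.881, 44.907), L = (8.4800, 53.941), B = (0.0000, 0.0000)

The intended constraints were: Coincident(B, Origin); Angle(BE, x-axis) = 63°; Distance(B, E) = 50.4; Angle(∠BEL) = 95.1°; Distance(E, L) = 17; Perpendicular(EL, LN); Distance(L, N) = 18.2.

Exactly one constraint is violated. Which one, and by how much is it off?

Distance(L, N) = 18.2 — off by 6.10.

B = (0.00, 0.00) ✓; BE at 63.00° ✓; |BE| = 50.40 ✓; ∠BEL = 95.10° ✓; |EL| = 17.00 ✓; ∠(EL, LN) = 90.00° ✓; |LN| = 24.30 ✗.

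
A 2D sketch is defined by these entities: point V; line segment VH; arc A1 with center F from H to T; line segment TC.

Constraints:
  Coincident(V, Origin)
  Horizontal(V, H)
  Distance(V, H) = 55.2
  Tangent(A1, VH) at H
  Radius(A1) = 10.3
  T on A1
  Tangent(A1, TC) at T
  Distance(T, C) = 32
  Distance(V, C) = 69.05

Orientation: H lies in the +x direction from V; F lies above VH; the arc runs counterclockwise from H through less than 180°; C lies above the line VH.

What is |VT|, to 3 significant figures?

66.3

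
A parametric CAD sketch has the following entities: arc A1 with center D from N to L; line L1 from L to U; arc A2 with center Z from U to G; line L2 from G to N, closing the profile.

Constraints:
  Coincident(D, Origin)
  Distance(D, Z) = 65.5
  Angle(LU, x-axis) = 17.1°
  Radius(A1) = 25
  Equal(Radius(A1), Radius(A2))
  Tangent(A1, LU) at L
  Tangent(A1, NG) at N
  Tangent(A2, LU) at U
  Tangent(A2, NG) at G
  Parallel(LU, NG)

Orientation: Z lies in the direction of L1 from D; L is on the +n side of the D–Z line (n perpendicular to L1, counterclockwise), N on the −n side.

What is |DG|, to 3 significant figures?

70.1

The slot axis is L1's direction at 17.1°, so u = (cos 17.1°, sin 17.1°) = (0.956, 0.294) and n = (−sin 17.1°, cos 17.1°) = (-0.294, 0.956). D is at the origin and Z lies 65.5 along u from D, so Z = 65.5·u = (62.6, 19.3). Tangency of A1 to both parallel lines with radius 25.0 puts L and N at D ± 25.0·n: L = (-7.35, 23.9), N = (7.35, -23.9). Equal radii place U and G the same way about Z: U = Z + 25.0·n = (55.3, 43.2), G = Z − 25.0·n = (70.0, -4.64). Then |DG| = |G − D| = 70.1.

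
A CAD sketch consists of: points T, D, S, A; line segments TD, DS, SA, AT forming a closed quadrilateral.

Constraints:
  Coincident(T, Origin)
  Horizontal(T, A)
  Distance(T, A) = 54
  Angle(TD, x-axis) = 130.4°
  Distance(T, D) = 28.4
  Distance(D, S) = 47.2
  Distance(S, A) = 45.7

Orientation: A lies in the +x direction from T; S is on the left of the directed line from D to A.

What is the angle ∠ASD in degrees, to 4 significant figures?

108.9°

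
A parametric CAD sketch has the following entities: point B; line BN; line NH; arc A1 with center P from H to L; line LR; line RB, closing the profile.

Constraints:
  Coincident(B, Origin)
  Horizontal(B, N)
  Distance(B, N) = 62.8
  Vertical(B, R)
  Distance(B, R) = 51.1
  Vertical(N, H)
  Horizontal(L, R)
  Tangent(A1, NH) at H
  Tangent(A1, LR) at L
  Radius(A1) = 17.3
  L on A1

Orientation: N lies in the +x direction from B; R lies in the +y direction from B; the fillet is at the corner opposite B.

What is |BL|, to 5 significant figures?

68.421

B is at the origin; B and N share the same y with |BN| = 62.8 and N on the +x side, so N = (62.800, 0.0000). BR is vertical with |BR| = 51.1 and R on the +y side, so R = (0.0000, 51.100). The virtual corner opposite B is at (62.800, 51.100). Tangency of A1 to NH means the radius PH is perpendicular to NH and since A1 is tangent to LR there, PL ⟂ LR, with radius 17.3, so the center P sits 17.3 in from both sides at P = (45.500, 33.800). That places the tangent points at H = (62.800, 33.800) on NH and L = (45.500, 51.100) on LR. Then |BL| = |L − B| = 68.421.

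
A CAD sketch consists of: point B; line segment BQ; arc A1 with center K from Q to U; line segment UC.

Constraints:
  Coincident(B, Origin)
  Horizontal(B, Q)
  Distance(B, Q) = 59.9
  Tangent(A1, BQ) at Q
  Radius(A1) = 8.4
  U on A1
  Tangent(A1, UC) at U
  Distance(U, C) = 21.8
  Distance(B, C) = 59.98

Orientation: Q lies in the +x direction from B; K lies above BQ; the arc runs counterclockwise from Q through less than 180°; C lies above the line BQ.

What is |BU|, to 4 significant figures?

67.65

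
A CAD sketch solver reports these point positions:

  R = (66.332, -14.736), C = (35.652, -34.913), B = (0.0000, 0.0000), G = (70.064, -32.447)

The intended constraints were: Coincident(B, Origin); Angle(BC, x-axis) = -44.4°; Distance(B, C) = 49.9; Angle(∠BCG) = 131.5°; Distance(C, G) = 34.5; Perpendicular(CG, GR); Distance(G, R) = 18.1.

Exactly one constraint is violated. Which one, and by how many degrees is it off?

Perpendicular(CG, GR) — off by 7.80°.

B = (0.00, 0.00) ✓; BC at -44.40° ✓; |BC| = 49.90 ✓; ∠BCG = 131.5° ✓; |CG| = 34.50 ✓; ∠(CG, GR) = 97.80° ✗; |GR| = 18.10 ✓.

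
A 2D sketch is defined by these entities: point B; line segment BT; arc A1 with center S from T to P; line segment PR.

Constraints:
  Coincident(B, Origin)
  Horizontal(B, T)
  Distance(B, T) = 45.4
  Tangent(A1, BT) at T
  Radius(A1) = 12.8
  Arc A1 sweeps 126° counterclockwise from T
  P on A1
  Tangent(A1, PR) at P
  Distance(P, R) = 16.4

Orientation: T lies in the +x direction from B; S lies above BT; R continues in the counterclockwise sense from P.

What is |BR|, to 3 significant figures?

57.1

B is at the origin; BT is horizontal with |BT| = 45.4 and T on the +x side, so T = (45.4, 0.00). Tangency of A1 to BT means the radius ST is perpendicular to BT, so S = T + (0, 12.8) = (45.4, 12.8). On A1, T sits at bearing -90° from S; a 126° counterclockwise sweep puts P at bearing 36°, so P = S + 12.8·(cos 36°, sin 36°) = (55.8, 20.3). Since A1 is tangent to PR there, SP ⟂ PR, so PR runs along (−sin 36°, cos 36°); with |PR| = 16.4, R = (46.1, 33.6). Then |BR| = |R − B| = 57.1.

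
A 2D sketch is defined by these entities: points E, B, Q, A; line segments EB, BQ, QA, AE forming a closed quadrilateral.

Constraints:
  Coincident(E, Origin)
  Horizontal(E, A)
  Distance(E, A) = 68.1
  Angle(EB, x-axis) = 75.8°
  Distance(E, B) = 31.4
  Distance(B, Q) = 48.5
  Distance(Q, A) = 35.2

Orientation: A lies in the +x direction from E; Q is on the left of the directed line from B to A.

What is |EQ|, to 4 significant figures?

65.16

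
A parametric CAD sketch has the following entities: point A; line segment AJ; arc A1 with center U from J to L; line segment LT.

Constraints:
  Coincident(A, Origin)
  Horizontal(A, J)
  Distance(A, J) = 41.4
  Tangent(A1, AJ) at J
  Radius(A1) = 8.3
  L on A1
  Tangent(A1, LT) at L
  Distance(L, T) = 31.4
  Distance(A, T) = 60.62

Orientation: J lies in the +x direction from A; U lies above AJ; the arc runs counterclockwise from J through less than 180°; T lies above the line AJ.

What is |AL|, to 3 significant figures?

50.5

A is at the origin; AJ is horizontal with |AJ| = 41.4 and J on the +x side, so J = (41.4, 0.00). Since A1 is tangent to AJ there, UJ ⟂ AJ, so U = J + (0, 8.3) = (41.4, 8.30). Since UL ⟂ LT (tangency), |UT| = √(8.3² + 31.4²) = 32.5 regardless of where L sits on A1. So T lies on both circle(A, 60.62) and circle(U, 32.5); the above-AJ intersection is T = (45.0, 40.6). L is the foot of the tangent from T: L = (49.6, 9.51).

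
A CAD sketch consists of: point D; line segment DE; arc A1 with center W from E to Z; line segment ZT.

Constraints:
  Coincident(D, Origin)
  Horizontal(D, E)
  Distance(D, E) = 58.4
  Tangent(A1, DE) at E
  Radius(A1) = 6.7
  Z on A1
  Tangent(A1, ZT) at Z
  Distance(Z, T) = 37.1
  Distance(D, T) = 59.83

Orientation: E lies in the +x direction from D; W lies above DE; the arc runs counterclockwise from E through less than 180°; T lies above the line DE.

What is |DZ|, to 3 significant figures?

64.8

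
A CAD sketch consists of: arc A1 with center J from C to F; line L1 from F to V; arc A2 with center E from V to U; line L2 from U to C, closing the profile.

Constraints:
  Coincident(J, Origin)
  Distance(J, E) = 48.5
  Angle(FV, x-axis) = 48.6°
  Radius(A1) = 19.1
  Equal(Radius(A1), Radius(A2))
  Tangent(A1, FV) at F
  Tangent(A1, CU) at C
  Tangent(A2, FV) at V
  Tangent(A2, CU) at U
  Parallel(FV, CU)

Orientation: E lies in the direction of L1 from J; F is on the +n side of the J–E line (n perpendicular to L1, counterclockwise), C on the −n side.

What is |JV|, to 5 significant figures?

52.125

Tangency of A1 to both parallel lines with radius 19.1 puts F and C at J ± 19.1·n: F = (-14.327, 12.631), C = (14.327, -12.631). Equal radii place V and U the same way about E: V = E + 19.1·n = (17.747, 49.011), U = E − 19.1·n = (46.401, 23.749). Then |JV| = |V − J| = 52.125.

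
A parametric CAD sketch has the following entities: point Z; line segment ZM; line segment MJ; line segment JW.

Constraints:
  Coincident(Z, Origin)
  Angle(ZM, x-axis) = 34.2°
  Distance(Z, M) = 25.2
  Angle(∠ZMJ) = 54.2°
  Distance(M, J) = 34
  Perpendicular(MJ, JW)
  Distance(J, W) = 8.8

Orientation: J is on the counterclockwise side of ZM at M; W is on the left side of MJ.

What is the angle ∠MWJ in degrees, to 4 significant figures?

75.49°

∠ZMJ = 54.2°, so MJ runs at 34.2° + (180° − 54.2°) = 160.0° from the x-axis; with |MJ| = 34.0, J = M + 34.0·(cos 160.0°, sin 160.0°) = (-11.11, 25.79). MJ ⟂ JW; with |JW| = 8.8 on the left of MJ, W = J + 8.8·(-0.3420, -0.9397) = (-14.12, 17.52). Then cos ∠MWJ = WM·WJ / (|WM||WJ|), giving 75.49°.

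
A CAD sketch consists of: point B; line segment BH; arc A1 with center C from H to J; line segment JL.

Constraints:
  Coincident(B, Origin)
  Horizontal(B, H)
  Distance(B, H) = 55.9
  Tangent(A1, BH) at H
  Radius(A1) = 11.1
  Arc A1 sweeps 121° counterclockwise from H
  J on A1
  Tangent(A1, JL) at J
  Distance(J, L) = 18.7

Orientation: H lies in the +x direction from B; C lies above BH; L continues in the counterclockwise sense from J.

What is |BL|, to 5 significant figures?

64.735

B is at the origin; BH is horizontal with |BH| = 55.9 and H on the +x side, so H = (55.900, 0.0000). Tangency of A1 to BH means the radius CH is perpendicular to BH, so C = H + (0, 11.1) = (55.900, 11.100). On A1, H sits at bearing -90° from C; a 121° counterclockwise sweep puts J at bearing 31°, so J = C + 11.1·(cos 31°, sin 31°) = (65.415, 16.817). The tangent condition forces CJ to be normal to JL, so JL runs along (−sin 31°, cos 31°); with |JL| = 18.7, L = (55.783, 32.846). Then |BL| = |L − B| = 64.735.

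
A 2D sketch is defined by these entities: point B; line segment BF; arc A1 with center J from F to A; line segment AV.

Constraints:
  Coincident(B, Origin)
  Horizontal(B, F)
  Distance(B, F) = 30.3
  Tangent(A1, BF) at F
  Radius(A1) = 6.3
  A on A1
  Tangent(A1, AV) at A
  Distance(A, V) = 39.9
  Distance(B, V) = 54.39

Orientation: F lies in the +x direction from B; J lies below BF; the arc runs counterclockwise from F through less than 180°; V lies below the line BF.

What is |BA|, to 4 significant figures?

25.01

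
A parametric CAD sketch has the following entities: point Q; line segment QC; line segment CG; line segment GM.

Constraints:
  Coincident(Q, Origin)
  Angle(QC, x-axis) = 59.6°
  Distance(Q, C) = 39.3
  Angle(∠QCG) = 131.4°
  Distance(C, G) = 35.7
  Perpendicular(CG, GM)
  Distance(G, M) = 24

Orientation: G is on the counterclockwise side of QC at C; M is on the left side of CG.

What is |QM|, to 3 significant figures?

61.9

∠QCG = 131.4°, so CG runs at 59.6° + (180° − 131.4°) = 108° from the x-axis; with |CG| = 35.7, G = C + 35.7·(cos 108°, sin 108°) = (8.74, 67.8). CG is perpendicular to GM; with |GM| = 24.0 on the left of CG, M = G + 24.0·(-0.950, -0.312) = (-14.1, 60.3). Then |QM| = |M − Q| = 61.9.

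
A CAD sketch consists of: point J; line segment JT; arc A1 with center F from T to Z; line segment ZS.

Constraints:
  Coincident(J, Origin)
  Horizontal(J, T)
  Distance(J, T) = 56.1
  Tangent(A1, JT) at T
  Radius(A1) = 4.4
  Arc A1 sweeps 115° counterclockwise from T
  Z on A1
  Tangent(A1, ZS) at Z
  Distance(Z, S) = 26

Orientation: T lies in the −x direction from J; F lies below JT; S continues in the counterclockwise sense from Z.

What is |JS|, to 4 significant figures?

57.45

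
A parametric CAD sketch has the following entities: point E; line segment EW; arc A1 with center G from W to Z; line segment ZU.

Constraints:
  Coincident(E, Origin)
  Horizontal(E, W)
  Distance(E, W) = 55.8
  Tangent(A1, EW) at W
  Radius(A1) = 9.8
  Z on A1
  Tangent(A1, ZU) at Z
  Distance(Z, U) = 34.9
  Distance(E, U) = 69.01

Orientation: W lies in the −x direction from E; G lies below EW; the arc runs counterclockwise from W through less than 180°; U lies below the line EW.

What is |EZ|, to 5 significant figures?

66.260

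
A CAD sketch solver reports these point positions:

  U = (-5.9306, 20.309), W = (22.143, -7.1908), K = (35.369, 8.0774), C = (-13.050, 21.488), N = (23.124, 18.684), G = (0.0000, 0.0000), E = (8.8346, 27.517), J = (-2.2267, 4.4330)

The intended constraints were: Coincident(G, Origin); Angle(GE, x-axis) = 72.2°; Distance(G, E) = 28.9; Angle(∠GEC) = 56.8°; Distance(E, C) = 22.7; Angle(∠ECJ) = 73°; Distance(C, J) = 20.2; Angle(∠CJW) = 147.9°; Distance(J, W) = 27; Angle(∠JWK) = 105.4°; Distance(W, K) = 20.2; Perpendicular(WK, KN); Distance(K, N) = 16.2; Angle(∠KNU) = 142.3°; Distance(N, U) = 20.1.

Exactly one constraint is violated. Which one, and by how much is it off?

Distance(N, U) = 20.1 — off by 9.00.

G = (0.00, 0.00) ✓; GE at 72.20° ✓; |GE| = 28.90 ✓; ∠GEC = 56.80° ✓; |EC| = 22.70 ✓; ∠ECJ = 73.00° ✓; |CJ| = 20.20 ✓; ∠CJW = 147.9° ✓; |JW| = 27.00 ✓; ∠JWK = 105.4° ✓; |WK| = 20.20 ✓; ∠(WK, KN) = 90.00° ✓; |KN| = 16.20 ✓; ∠KNU = 142.3° ✓; |NU| = 29.10 ✗.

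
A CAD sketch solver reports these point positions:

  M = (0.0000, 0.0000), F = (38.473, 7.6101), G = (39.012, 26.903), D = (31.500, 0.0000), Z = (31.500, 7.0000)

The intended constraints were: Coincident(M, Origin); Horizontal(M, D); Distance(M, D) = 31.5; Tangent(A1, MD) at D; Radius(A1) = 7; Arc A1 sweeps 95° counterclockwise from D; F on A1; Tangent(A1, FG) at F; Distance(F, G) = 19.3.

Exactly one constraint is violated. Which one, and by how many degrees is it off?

Tangent(A1, FG) at F — off by 6.60°.

M = (0.00, 0.00) ✓; M.y = 0.00, D.y = 0.00 ✓; |MD| = 31.50 ✓; ∠(ZD, DM) = 90.00° ✓; |ZD| = 7.000 ✓; bearing(Z→F) − bearing(Z→D) = 95.00° ✓; |ZF| = 7.000 ✓; ∠(ZF, FG) = 96.60° ✗; |FG| = 19.30 ✓.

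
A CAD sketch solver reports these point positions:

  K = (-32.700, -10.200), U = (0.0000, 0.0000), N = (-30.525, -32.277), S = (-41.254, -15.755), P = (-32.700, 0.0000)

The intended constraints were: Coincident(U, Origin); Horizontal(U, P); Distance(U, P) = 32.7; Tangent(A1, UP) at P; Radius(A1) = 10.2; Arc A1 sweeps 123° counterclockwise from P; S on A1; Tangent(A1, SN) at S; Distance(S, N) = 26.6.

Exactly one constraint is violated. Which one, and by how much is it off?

Distance(S, N) = 26.6 — off by 6.90.

U = (0.00, 0.00) ✓; U.y = 0.00, P.y = 0.00 ✓; |UP| = 32.70 ✓; ∠(KP, PU) = 90.00° ✓; |KP| = 10.20 ✓; bearing(K→S) − bearing(K→P) = 123.0° ✓; |KS| = 10.20 ✓; ∠(KS, SN) = 90.00° ✓; |SN| = 19.70 ✗.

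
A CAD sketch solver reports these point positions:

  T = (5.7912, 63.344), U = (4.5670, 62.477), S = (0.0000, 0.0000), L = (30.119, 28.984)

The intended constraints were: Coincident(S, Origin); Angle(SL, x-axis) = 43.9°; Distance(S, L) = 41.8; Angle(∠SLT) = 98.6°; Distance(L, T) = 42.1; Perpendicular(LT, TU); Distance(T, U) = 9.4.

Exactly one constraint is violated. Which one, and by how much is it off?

Distance(T, U) = 9.4 — off by 7.90.

S = (0.00, 0.00) ✓; SL at 43.90° ✓; |SL| = 41.80 ✓; ∠SLT = 98.60° ✓; |LT| = 42.10 ✓; ∠(LT, TU) = 90.01° ✓; |TU| = 1.500 ✗.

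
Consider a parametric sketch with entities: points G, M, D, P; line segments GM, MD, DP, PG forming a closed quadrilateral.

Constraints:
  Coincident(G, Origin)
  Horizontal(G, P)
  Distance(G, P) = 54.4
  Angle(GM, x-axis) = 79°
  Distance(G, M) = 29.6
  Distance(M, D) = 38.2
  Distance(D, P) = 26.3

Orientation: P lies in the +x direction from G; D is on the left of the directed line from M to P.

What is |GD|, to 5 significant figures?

49.654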